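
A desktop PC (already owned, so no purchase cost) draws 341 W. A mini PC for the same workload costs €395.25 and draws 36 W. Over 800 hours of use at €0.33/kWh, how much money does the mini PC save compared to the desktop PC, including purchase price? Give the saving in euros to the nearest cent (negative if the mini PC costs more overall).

-€314.73

desktop PC: €0.00 + (341/1000) kW × 800 h × €0.33 = €0.00 + €90.024 = €90.024
mini PC: €395.25 + (36/1000) kW × 800 h × €0.33 = €395.25 + €9.504 = €404.754
Saving = €90.024 − €404.754 = −€314.73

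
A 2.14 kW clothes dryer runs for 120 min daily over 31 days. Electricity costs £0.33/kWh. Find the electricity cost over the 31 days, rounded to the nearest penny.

Runtime = 120 min × 31 = 3720 min = 62 h
Energy = 2.14 kW × 62 h = 132.68 kWh
Cost = 132.68 kWh × £0.33/kWh = £43.78

£43.78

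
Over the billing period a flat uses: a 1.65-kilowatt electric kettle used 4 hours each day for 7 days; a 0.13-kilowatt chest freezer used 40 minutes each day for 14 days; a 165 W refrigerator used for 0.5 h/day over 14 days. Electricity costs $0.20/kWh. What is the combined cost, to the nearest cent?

electric kettle: Runtime = 4 h/day × 7 days = 28 h
electric kettle: 1.65 kW × 28 h = 46.2 kWh
chest freezer: Runtime = 40 min × 14 = 560 min = 9.333333… h
chest freezer: 0.13 kW × 9.333333… h = 1.213333… kWh
refrigerator: Runtime = 0.5 h/day × 14 days = 7 h
refrigerator: 0.165 kW × 7 h = 1.155 kWh
Total energy = 48.568333… kWh
Cost = 48.568333… × $0.20 = $9.71

$9.71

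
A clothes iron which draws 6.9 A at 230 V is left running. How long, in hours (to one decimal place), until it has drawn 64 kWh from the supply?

40.3 h

Power = 6.9 A × 230 V = 1587 W = 1.587 kW
Hours = 64 kWh ÷ 1.587 kW = 40.3 h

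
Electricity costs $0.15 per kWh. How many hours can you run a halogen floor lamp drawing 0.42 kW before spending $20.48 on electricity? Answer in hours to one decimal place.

325.1 h

Energy available = $20.48 ÷ $0.15/kWh = 136.5333 kWh
Hours = 136.5333 kWh ÷ 0.42 kW = 325.1 h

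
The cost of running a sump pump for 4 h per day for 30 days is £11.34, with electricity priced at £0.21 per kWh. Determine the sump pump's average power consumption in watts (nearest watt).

450 W

Energy = £11.34 ÷ £0.21/kWh = 54 kWh
Runtime = 4 h/day × 30 days = 120 h
Power = 54 kWh ÷ 120 h = 0.45 kW = 450 W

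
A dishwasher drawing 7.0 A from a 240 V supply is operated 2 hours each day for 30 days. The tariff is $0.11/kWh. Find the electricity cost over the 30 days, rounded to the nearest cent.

$11.09

Power = 7.0 A × 240 V = 1680 W = 1.68 kW
Runtime = 2 h/day × 30 days = 60 h
Energy = 1.68 kW × 60 h = 100.8 kWh
Cost = 100.8 kWh × $0.11/kWh = $11.09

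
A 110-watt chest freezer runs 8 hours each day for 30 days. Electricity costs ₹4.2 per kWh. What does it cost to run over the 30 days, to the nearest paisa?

Runtime = 8 h/day × 30 days = 240 h
Energy = 0.11 kW × 240 h = 26.4 kWh
Cost = 26.4 kWh × ₹4.2/kWh = ₹110.88

₹110.88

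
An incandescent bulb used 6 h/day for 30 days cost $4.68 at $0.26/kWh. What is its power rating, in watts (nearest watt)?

Energy = $4.68 ÷ $0.26/kWh = 18 kWh
Runtime = 6 h/day × 30 days = 180 h
Power = 18 kWh ÷ 180 h = 0.1 kW = 100 W

100 W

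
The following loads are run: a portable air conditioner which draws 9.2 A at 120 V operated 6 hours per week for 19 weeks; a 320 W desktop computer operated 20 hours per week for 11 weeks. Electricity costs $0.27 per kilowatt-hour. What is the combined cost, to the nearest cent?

$52.99

portable air conditioner: Power = 9.2 A × 120 V = 1104 W = 1.104 kW
portable air conditioner: Runtime = 6 h/week × 19 weeks = 114 h
portable air conditioner: 1.104 kW × 114 h = 125.856 kWh
desktop computer: Runtime = 20 h/week × 11 weeks = 220 h
desktop computer: 0.32 kW × 220 h = 70.4 kWh
Total energy = 196.256 kWh
Cost = 196.256 × $0.27 = $52.99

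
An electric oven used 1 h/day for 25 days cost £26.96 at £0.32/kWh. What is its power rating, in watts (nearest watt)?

Energy = £26.96 ÷ £0.32/kWh = 84.25 kWh
Runtime = 1 h/day × 25 days = 25 h
Power = 84.25 kWh ÷ 25 h = 3.37 kW = 3370 W

3370 W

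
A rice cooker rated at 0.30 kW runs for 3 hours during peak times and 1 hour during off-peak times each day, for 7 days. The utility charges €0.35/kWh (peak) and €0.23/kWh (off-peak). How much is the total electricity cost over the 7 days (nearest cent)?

€2.69

Peak energy = 0.3 kW × 3 h × 7 = 6.3 kWh
Off-peak energy = 0.3 kW × 1 h × 7 = 2.1 kWh
Cost = 6.3 × €0.35 + 2.1 × €0.23 = €2.205 + €0.483 = €2.69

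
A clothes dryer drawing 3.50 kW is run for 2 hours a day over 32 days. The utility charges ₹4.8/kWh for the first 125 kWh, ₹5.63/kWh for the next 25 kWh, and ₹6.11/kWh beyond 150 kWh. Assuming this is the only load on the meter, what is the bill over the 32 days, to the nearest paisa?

₹1192.89

Runtime = 2 h/day × 32 days = 64 h
Energy = 3.5 kW × 64 h = 224 kWh
Tier 1 (0–125 kWh): 125 × ₹4.8 = ₹600
Tier 2 (125–150 kWh): 25 × ₹5.63 = ₹140.75
Above 150 kWh: 74 × ₹6.11 = ₹452.14
Bill = ₹1192.89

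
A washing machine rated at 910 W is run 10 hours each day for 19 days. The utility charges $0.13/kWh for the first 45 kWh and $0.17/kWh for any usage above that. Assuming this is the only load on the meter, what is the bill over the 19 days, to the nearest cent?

Runtime = 10 h/day × 19 days = 190 h
Energy = 0.91 kW × 190 h = 172.9 kWh
Tier 1 (0–45 kWh): 45 × $0.13 = $5.85
Above 45 kWh: 127.9 × $0.17 = $21.743
Bill = $27.59

$27.59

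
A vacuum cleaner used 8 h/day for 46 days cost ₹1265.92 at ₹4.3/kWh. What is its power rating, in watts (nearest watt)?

800 W

Energy = ₹1265.92 ÷ ₹4.3/kWh = 294.4 kWh
Runtime = 8 h/day × 46 days = 368 h
Power = 294.4 kWh ÷ 368 h = 0.8 kW = 800 W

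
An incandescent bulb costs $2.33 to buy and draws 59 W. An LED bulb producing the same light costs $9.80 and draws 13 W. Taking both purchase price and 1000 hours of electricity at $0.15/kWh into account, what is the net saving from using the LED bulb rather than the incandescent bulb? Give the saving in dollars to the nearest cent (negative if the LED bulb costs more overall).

incandescent bulb: $2.33 + (59/1000) kW × 1000 h × $0.15 = $2.33 + $8.85 = $11.18
LED bulb: $9.80 + (13/1000) kW × 1000 h × $0.15 = $9.80 + $1.95 = $11.75
Saving = $11.18 − $11.75 = −$0.57

-$0.57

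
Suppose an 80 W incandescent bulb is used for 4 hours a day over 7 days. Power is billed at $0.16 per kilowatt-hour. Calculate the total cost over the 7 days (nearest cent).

Runtime = 4 h/day × 7 days = 28 h
Energy = 0.08 kW × 28 h = 2.24 kWh
Cost = 2.24 kWh × $0.16/kWh = $0.36

$0.36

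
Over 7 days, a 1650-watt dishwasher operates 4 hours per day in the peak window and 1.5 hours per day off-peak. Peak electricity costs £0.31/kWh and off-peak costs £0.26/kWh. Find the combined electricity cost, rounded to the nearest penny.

£18.83

Peak energy = 1.65 kW × 4 h × 7 = 46.2 kWh
Off-peak energy = 1.65 kW × 1.5 h × 7 = 17.325 kWh
Cost = 46.2 × £0.31 + 17.325 × £0.26 = £14.322 + £4.5045 = £18.83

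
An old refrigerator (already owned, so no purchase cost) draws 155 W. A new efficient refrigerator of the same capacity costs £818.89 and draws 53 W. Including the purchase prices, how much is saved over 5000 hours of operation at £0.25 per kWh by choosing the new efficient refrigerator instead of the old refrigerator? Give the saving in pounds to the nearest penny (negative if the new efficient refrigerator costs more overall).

-£691.39

old refrigerator: £0.00 + (155/1000) kW × 5000 h × £0.25 = £0.00 + £193.75 = £193.75
new efficient refrigerator: £818.89 + (53/1000) kW × 5000 h × £0.25 = £818.89 + £66.25 = £885.14
Saving = £193.75 − £885.14 = −£691.39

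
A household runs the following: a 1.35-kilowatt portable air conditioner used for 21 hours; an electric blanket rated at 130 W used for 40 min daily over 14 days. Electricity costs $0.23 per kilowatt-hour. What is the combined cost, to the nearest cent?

$6.80

portable air conditioner: 1.35 kW × 21 h = 28.35 kWh
electric blanket: Runtime = 40 min × 14 = 560 min = 9.333333… h
electric blanket: 0.13 kW × 9.333333… h = 1.213333… kWh
Total energy = 29.563333… kWh
Cost = 29.563333… × $0.23 = $6.80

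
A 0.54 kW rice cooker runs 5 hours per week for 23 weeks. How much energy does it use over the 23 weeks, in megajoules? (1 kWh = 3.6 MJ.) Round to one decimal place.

Runtime = 5 h/week × 23 weeks = 115 h
Energy = 0.54 kW × 115 h = 62.1 kWh
= 62.1 × 3.6 MJ = 223.6 MJ

223.6 MJ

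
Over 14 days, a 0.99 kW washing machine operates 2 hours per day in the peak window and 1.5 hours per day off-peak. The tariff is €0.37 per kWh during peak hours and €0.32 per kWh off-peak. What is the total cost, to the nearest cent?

Peak energy = 0.99 kW × 2 h × 14 = 27.72 kWh
Off-peak energy = 0.99 kW × 1.5 h × 14 = 20.79 kWh
Cost = 27.72 × €0.37 + 20.79 × €0.32 = €10.2564 + €6.6528 = €16.91

€16.91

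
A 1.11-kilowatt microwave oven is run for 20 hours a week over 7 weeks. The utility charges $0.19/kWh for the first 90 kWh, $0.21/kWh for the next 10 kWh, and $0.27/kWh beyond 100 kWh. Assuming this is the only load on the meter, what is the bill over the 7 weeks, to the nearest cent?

$34.16

Runtime = 20 h/week × 7 weeks = 140 h
Energy = 1.11 kW × 140 h = 155.4 kWh
Tier 1 (0–90 kWh): 90 × $0.19 = $17.1
Tier 2 (90–100 kWh): 10 × $0.21 = $2.1
Above 100 kWh: 55.4 × $0.27 = $14.958
Bill = $34.16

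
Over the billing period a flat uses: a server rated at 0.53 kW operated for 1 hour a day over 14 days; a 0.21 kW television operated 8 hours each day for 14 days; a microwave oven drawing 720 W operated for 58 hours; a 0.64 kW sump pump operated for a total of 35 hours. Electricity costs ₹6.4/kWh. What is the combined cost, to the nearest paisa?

₹608.64

server: Runtime = 1 h/day × 14 days = 14 h
server: 0.53 kW × 14 h = 7.42 kWh
television: Runtime = 8 h/day × 14 days = 112 h
television: 0.21 kW × 112 h = 23.52 kWh
microwave oven: 0.72 kW × 58 h = 41.76 kWh
sump pump: 0.64 kW × 35 h = 22.4 kWh
Total energy = 95.1 kWh
Cost = 95.1 × ₹6.4 = ₹608.64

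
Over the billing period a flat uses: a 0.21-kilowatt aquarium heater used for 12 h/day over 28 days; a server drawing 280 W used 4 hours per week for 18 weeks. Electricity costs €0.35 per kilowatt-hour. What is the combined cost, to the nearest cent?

€31.75

aquarium heater: Runtime = 12 h/day × 28 days = 336 h
aquarium heater: 0.21 kW × 336 h = 70.56 kWh
server: Runtime = 4 h/week × 18 weeks = 72 h
server: 0.28 kW × 72 h = 20.16 kWh
Total energy = 90.72 kWh
Cost = 90.72 × €0.35 = €31.75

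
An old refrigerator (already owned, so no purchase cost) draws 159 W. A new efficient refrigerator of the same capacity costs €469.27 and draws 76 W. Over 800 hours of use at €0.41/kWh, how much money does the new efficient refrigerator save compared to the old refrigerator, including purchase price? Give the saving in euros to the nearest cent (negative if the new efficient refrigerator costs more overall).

old refrigerator: €0.00 + (159/1000) kW × 800 h × €0.41 = €0.00 + €52.152 = €52.152
new efficient refrigerator: €469.27 + (76/1000) kW × 800 h × €0.41 = €469.27 + €24.928 = €494.198
Saving = €52.152 − €494.198 = −€442.046 → -€442.05

-€442.05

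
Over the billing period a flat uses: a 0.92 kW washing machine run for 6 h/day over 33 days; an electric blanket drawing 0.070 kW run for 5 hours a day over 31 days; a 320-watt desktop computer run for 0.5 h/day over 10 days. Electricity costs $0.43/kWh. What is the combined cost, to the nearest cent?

$83.68

washing machine: Runtime = 6 h/day × 33 days = 198 h
washing machine: 0.92 kW × 198 h = 182.16 kWh
electric blanket: Runtime = 5 h/day × 31 days = 155 h
electric blanket: 0.07 kW × 155 h = 10.85 kWh
desktop computer: Runtime = 0.5 h/day × 10 days = 5 h
desktop computer: 0.32 kW × 5 h = 1.6 kWh
Total energy = 194.61 kWh
Cost = 194.61 × $0.43 = $83.68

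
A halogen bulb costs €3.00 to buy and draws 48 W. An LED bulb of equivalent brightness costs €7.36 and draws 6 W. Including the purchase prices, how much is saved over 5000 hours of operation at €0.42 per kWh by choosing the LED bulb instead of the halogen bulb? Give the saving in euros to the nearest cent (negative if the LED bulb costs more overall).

€83.84

halogen bulb: €3.00 + (48/1000) kW × 5000 h × €0.42 = €3.00 + €100.8 = €103.8
LED bulb: €7.36 + (6/1000) kW × 5000 h × €0.42 = €7.36 + €12.6 = €19.96
Saving = €103.8 − €19.96 = €83.84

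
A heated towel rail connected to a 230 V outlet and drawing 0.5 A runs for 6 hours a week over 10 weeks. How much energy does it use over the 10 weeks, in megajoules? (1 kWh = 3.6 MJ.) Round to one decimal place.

24.8 MJ

Power = 0.5 A × 230 V = 115 W = 0.115 kW
Runtime = 6 h/week × 10 weeks = 60 h
Energy = 0.115 kW × 60 h = 6.9 kWh
= 6.9 × 3.6 MJ = 24.8 MJ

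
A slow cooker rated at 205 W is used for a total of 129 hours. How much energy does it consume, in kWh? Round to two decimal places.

26.45 kWh

Energy = 0.205 kW × 129 h = 26.445 kWh ≈ 26.45 kWh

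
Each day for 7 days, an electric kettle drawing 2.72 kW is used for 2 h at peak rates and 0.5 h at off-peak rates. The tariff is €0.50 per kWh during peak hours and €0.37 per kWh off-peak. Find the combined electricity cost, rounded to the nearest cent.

Peak energy = 2.72 kW × 2 h × 7 = 38.08 kWh
Off-peak energy = 2.72 kW × 0.5 h × 7 = 9.52 kWh
Cost = 38.08 × €0.50 + 9.52 × €0.37 = €19.04 + €3.5224 = €22.56

€22.56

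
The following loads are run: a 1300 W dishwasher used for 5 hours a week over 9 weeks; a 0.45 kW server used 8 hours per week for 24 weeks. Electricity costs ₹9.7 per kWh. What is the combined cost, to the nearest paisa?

dishwasher: Runtime = 5 h/week × 9 weeks = 45 h
dishwasher: 1.3 kW × 45 h = 58.5 kWh
server: Runtime = 8 h/week × 24 weeks = 192 h
server: 0.45 kW × 192 h = 86.4 kWh
Total energy = 144.9 kWh
Cost = 144.9 × ₹9.7 = ₹1405.53

₹1405.53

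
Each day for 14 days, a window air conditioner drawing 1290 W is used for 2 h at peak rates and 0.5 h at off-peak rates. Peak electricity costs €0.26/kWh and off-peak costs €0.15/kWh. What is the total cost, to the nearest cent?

€10.75

Peak energy = 1.29 kW × 2 h × 14 = 36.12 kWh
Off-peak energy = 1.29 kW × 0.5 h × 14 = 9.03 kWh
Cost = 36.12 × €0.26 + 9.03 × €0.15 = €9.3912 + €1.3545 = €10.75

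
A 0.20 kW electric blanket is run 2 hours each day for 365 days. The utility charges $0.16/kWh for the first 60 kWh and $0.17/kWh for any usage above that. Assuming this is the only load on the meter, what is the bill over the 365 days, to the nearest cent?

Runtime = 2 h/day × 365 days = 730 h
Energy = 0.2 kW × 730 h = 146 kWh
Tier 1 (0–60 kWh): 60 × $0.16 = $9.6
Above 60 kWh: 86 × $0.17 = $14.62
Bill = $24.22

$24.22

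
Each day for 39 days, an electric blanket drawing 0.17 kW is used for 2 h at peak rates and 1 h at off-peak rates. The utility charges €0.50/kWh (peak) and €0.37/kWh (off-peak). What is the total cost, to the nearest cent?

€9.08

Peak energy = 0.17 kW × 2 h × 39 = 13.26 kWh
Off-peak energy = 0.17 kW × 1 h × 39 = 6.63 kWh
Cost = 13.26 × €0.50 + 6.63 × €0.37 = €6.63 + €2.4531 = €9.08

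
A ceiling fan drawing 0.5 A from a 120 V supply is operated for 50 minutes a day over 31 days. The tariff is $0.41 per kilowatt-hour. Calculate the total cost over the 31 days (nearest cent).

Power = 0.5 A × 120 V = 60 W = 0.06 kW
Runtime = 50 min × 31 = 1550 min = 25.833333… h
Energy = 0.06 kW × 25.833333… h = 1.55 kWh
Cost = 1.55 kWh × $0.41/kWh = $0.64

$0.64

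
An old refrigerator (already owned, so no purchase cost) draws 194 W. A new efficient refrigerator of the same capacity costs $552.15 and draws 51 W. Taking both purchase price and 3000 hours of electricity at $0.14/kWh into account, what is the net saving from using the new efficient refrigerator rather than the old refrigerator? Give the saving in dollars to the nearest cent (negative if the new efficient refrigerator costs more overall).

-$492.09

old refrigerator: $0.00 + (194/1000) kW × 3000 h × $0.14 = $0.00 + $81.48 = $81.48
new efficient refrigerator: $552.15 + (51/1000) kW × 3000 h × $0.14 = $552.15 + $21.42 = $573.57
Saving = $81.48 − $573.57 = −$492.09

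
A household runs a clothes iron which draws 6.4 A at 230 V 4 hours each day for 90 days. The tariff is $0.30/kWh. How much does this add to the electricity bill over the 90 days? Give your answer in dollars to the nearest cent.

$158.98

Power = 6.4 A × 230 V = 1472 W = 1.472 kW
Runtime = 4 h/day × 90 days = 360 h
Energy = 1.472 kW × 360 h = 529.92 kWh
Cost = 529.92 kWh × $0.30/kWh = $158.98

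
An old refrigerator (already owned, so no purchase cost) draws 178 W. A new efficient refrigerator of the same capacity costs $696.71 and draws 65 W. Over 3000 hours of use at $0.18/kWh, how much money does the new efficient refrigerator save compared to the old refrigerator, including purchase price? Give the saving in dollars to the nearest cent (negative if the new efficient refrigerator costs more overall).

-$635.69

old refrigerator: $0.00 + (178/1000) kW × 3000 h × $0.18 = $0.00 + $96.12 = $96.12
new efficient refrigerator: $696.71 + (65/1000) kW × 3000 h × $0.18 = $696.71 + $35.1 = $731.81
Saving = $96.12 − $731.81 = −$635.69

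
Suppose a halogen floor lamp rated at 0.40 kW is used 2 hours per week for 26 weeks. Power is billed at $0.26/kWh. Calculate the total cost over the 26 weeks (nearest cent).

Runtime = 2 h/week × 26 weeks = 52 h
Energy = 0.4 kW × 52 h = 20.8 kWh
Cost = 20.8 kWh × $0.26/kWh = $5.41

$5.41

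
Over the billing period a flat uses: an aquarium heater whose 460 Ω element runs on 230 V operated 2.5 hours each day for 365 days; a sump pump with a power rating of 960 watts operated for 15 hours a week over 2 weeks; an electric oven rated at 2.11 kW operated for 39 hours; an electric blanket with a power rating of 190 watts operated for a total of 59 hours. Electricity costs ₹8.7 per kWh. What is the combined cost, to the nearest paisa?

₹1976.97

aquarium heater: Power = V²/R = 230²/460 = 115 W = 0.115 kW
aquarium heater: Runtime = 2.5 h/day × 365 days = 912.5 h
aquarium heater: 0.115 kW × 912.5 h = 104.9375 kWh
sump pump: Runtime = 15 h/week × 2 weeks = 30 h
sump pump: 0.96 kW × 30 h = 28.8 kWh
electric oven: 2.11 kW × 39 h = 82.29 kWh
electric blanket: 0.19 kW × 59 h = 11.21 kWh
Total energy = 227.2375 kWh
Cost = 227.2375 × ₹8.7 = ₹1976.97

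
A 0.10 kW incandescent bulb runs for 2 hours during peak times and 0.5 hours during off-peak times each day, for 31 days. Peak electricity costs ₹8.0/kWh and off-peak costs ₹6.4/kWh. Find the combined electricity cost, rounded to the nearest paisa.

Peak energy = 0.1 kW × 2 h × 31 = 6.2 kWh
Off-peak energy = 0.1 kW × 0.5 h × 31 = 1.55 kWh
Cost = 6.2 × ₹8.0 + 1.55 × ₹6.4 = ₹49.6 + ₹9.92 = ₹59.52

₹59.52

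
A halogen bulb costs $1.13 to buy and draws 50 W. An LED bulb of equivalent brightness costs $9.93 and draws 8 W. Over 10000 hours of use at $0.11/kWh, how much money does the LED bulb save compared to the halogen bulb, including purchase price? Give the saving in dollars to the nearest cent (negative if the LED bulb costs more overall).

halogen bulb: $1.13 + (50/1000) kW × 10000 h × $0.11 = $1.13 + $55 = $56.13
LED bulb: $9.93 + (8/1000) kW × 10000 h × $0.11 = $9.93 + $8.8 = $18.73
Saving = $56.13 − $18.73 = $37.4

$37.40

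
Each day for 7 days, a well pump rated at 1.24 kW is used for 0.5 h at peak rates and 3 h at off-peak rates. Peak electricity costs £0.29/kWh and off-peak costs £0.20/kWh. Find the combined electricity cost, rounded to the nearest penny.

£6.47

Peak energy = 1.24 kW × 0.5 h × 7 = 4.34 kWh
Off-peak energy = 1.24 kW × 3 h × 7 = 26.04 kWh
Cost = 4.34 × £0.29 + 26.04 × £0.20 = £1.2586 + £5.208 = £6.47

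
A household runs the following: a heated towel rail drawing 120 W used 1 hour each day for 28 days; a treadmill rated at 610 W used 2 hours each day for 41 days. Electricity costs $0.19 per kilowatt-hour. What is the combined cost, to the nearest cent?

heated towel rail: Runtime = 1 h/day × 28 days = 28 h
heated towel rail: 0.12 kW × 28 h = 3.36 kWh
treadmill: Runtime = 2 h/day × 41 days = 82 h
treadmill: 0.61 kW × 82 h = 50.02 kWh
Total energy = 53.38 kWh
Cost = 53.38 × $0.19 = $10.14

$10.14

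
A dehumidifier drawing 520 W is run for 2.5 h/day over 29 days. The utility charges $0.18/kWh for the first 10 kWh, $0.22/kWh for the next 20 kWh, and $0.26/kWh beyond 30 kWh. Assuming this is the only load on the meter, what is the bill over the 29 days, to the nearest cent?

Runtime = 2.5 h/day × 29 days = 72.5 h
Energy = 0.52 kW × 72.5 h = 37.7 kWh
Tier 1 (0–10 kWh): 10 × $0.18 = $1.8
Tier 2 (10–30 kWh): 20 × $0.22 = $4.4
Above 30 kWh: 7.7 × $0.26 = $2.002
Bill = $8.20

$8.20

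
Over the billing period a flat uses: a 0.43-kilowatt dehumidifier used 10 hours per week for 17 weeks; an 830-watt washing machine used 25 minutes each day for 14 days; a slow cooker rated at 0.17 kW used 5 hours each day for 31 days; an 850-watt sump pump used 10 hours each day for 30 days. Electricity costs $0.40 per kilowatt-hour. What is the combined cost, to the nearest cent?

dehumidifier: Runtime = 10 h/week × 17 weeks = 170 h
dehumidifier: 0.43 kW × 170 h = 73.1 kWh
washing machine: Runtime = 25 min × 14 = 350 min = 5.833333… h
washing machine: 0.83 kW × 5.833333… h = 4.841666… kWh
slow cooker: Runtime = 5 h/day × 31 days = 155 h
slow cooker: 0.17 kW × 155 h = 26.35 kWh
sump pump: Runtime = 10 h/day × 30 days = 300 h
sump pump: 0.85 kW × 300 h = 255 kWh
Total energy = 359.291666… kWh
Cost = 359.291666… × $0.40 = $143.72

$143.72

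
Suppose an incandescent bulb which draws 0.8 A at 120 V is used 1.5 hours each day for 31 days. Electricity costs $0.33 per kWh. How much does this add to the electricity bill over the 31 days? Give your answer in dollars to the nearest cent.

$1.47

Power = 0.8 A × 120 V = 96 W = 0.096 kW
Runtime = 1.5 h/day × 31 days = 46.5 h
Energy = 0.096 kW × 46.5 h = 4.464 kWh
Cost = 4.464 kWh × $0.33/kWh = $1.47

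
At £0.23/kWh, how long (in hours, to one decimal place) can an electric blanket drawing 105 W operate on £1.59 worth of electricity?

65.8 h

Energy available = £1.59 ÷ £0.23/kWh = 6.913 kWh
Hours = 6.913 kWh ÷ 0.105 kW = 65.8 h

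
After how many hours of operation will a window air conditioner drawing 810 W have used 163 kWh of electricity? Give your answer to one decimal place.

201.2 h

Hours = 163 kWh ÷ 0.81 kW = 201.2 h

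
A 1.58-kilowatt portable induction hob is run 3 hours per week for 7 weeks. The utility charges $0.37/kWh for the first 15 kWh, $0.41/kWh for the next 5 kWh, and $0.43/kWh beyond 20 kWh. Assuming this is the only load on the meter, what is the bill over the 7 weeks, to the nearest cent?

Runtime = 3 h/week × 7 weeks = 21 h
Energy = 1.58 kW × 21 h = 33.18 kWh
Tier 1 (0–15 kWh): 15 × $0.37 = $5.55
Tier 2 (15–20 kWh): 5 × $0.41 = $2.05
Above 20 kWh: 13.18 × $0.43 = $5.6674
Bill = $13.27

$13.27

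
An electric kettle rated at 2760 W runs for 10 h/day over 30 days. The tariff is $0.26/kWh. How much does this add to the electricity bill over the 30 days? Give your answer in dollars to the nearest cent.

Runtime = 10 h/day × 30 days = 300 h
Energy = 2.76 kW × 300 h = 828 kWh
Cost = 828 kWh × $0.26/kWh = $215.28

$215.28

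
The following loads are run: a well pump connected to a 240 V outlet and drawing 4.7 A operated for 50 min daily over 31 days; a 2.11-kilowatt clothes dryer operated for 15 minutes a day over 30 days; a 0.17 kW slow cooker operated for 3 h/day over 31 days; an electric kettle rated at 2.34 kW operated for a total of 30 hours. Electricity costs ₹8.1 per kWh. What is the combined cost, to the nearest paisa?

₹1060.90

well pump: Power = 4.7 A × 240 V = 1128 W = 1.128 kW
well pump: Runtime = 50 min × 31 = 1550 min = 25.833333… h
well pump: 1.128 kW × 25.833333… h = 29.14 kWh
clothes dryer: Runtime = 15 min × 30 = 450 min = 7.5 h
clothes dryer: 2.11 kW × 7.5 h = 15.825 kWh
slow cooker: Runtime = 3 h/day × 31 days = 93 h
slow cooker: 0.17 kW × 93 h = 15.81 kWh
electric kettle: 2.34 kW × 30 h = 70.2 kWh
Total energy = 130.975 kWh
Cost = 130.975 × ₹8.1 = ₹1060.90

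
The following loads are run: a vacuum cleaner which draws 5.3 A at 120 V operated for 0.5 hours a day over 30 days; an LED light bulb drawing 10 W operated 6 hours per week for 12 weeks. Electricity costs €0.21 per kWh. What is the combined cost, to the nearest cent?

€2.15

vacuum cleaner: Power = 5.3 A × 120 V = 636 W = 0.636 kW
vacuum cleaner: Runtime = 0.5 h/day × 30 days = 15 h
vacuum cleaner: 0.636 kW × 15 h = 9.54 kWh
LED light bulb: Runtime = 6 h/week × 12 weeks = 72 h
LED light bulb: 0.01 kW × 72 h = 0.72 kWh
Total energy = 10.26 kWh
Cost = 10.26 × €0.21 = €2.15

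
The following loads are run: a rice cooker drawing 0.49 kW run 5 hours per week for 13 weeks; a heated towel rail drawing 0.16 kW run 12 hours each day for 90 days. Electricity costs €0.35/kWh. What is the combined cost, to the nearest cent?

rice cooker: Runtime = 5 h/week × 13 weeks = 65 h
rice cooker: 0.49 kW × 65 h = 31.85 kWh
heated towel rail: Runtime = 12 h/day × 90 days = 1080 h
heated towel rail: 0.16 kW × 1080 h = 172.8 kWh
Total energy = 204.65 kWh
Cost = 204.65 × €0.35 = €71.63

€71.63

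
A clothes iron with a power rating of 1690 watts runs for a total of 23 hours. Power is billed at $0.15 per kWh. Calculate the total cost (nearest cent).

Energy = 1.69 kW × 23 h = 38.87 kWh
Cost = 38.87 kWh × $0.15/kWh = $5.83

$5.83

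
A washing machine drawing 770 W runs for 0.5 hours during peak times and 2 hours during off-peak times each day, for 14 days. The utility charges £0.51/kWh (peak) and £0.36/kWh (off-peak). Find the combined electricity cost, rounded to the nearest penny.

Peak energy = 0.77 kW × 0.5 h × 14 = 5.39 kWh
Off-peak energy = 0.77 kW × 2 h × 14 = 21.56 kWh
Cost = 5.39 × £0.51 + 21.56 × £0.36 = £2.7489 + £7.7616 = £10.51

£10.51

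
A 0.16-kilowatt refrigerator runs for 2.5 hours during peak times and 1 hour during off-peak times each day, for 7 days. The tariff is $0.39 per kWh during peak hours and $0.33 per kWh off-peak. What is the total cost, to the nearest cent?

Peak energy = 0.16 kW × 2.5 h × 7 = 2.8 kWh
Off-peak energy = 0.16 kW × 1 h × 7 = 1.12 kWh
Cost = 2.8 × $0.39 + 1.12 × $0.33 = $1.092 + $0.3696 = $1.46

$1.46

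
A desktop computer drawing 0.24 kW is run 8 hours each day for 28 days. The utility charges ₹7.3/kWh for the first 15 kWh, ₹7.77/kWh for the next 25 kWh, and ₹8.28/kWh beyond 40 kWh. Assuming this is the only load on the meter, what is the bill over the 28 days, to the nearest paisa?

Runtime = 8 h/day × 28 days = 224 h
Energy = 0.24 kW × 224 h = 53.76 kWh
Tier 1 (0–15 kWh): 15 × ₹7.3 = ₹109.5
Tier 2 (15–40 kWh): 25 × ₹7.77 = ₹194.25
Above 40 kWh: 13.76 × ₹8.28 = ₹113.9328
Bill = ₹417.68

₹417.68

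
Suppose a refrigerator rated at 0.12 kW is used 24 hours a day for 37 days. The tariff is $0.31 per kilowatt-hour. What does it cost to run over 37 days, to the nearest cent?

Runtime = 24 h × 37 = 888 h
Energy = 0.12 kW × 888 h = 106.56 kWh
Cost = 106.56 kWh × $0.31/kWh = $33.03

$33.03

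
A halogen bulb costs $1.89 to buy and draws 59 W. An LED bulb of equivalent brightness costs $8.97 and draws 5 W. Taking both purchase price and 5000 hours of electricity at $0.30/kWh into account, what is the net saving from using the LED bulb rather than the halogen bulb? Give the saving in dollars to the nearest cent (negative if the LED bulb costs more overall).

halogen bulb: $1.89 + (59/1000) kW × 5000 h × $0.30 = $1.89 + $88.5 = $90.39
LED bulb: $8.97 + (5/1000) kW × 5000 h × $0.30 = $8.97 + $7.5 = $16.47
Saving = $90.39 − $16.47 = $73.92

$73.92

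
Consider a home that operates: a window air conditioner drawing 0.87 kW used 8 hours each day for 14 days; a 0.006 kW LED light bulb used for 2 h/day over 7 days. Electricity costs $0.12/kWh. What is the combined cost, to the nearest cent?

$11.70

window air conditioner: Runtime = 8 h/day × 14 days = 112 h
window air conditioner: 0.87 kW × 112 h = 97.44 kWh
LED light bulb: Runtime = 2 h/day × 7 days = 14 h
LED light bulb: 0.006 kW × 14 h = 0.084 kWh
Total energy = 97.524 kWh
Cost = 97.524 × $0.12 = $11.70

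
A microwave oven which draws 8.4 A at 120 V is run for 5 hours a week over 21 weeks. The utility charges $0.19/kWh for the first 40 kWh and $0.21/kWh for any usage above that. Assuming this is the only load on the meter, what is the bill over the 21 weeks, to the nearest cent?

$21.43

Power = 8.4 A × 120 V = 1008 W = 1.008 kW
Runtime = 5 h/week × 21 weeks = 105 h
Energy = 1.008 kW × 105 h = 105.84 kWh
Tier 1 (0–40 kWh): 40 × $0.19 = $7.6
Above 40 kWh: 65.84 × $0.21 = $13.8264
Bill = $21.43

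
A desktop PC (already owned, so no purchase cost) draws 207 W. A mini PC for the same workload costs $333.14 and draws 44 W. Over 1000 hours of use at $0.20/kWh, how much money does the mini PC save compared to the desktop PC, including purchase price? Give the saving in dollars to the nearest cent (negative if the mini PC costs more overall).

-$300.54

desktop PC: $0.00 + (207/1000) kW × 1000 h × $0.20 = $0.00 + $41.4 = $41.4
mini PC: $333.14 + (44/1000) kW × 1000 h × $0.20 = $333.14 + $8.8 = $341.94
Saving = $41.4 − $341.94 = −$300.54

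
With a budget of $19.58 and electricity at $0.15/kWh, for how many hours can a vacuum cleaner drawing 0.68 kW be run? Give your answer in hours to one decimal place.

Energy available = $19.58 ÷ $0.15/kWh = 130.5333 kWh
Hours = 130.5333 kWh ÷ 0.68 kW = 192.0 h

192.0 h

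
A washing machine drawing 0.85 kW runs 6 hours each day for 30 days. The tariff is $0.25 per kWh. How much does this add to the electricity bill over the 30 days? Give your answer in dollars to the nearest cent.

Runtime = 6 h/day × 30 days = 180 h
Energy = 0.85 kW × 180 h = 153 kWh
Cost = 153 kWh × $0.25/kWh = $38.25

$38.25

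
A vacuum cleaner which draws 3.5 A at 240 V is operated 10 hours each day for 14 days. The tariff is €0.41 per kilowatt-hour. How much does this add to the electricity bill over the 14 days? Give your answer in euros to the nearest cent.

€48.22

Power = 3.5 A × 240 V = 840 W = 0.84 kW
Runtime = 10 h/day × 14 days = 140 h
Energy = 0.84 kW × 140 h = 117.6 kWh
Cost = 117.6 kWh × €0.41/kWh = €48.22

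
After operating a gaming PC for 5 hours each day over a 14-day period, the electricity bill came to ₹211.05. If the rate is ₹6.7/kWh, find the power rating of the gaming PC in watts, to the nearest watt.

Energy = ₹211.05 ÷ ₹6.7/kWh = 31.5 kWh
Runtime = 5 h/day × 14 days = 70 h
Power = 31.5 kWh ÷ 70 h = 0.45 kW = 450 W

450 W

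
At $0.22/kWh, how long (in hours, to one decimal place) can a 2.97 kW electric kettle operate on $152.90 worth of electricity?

Energy available = $152.90 ÷ $0.22/kWh = 695 kWh
Hours = 695 kWh ÷ 2.97 kW = 234.0 h

234.0 h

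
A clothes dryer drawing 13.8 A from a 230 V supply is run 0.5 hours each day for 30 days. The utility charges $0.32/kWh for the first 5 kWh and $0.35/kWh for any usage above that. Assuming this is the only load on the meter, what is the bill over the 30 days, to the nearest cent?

$16.51

Power = 13.8 A × 230 V = 3174 W = 3.174 kW
Runtime = 0.5 h/day × 30 days = 15 h
Energy = 3.174 kW × 15 h = 47.61 kWh
Tier 1 (0–5 kWh): 5 × $0.32 = $1.6
Above 5 kWh: 42.61 × $0.35 = $14.9135
Bill = $16.51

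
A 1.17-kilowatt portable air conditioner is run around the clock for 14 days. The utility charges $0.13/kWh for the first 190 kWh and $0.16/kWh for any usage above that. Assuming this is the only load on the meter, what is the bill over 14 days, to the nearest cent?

$57.20

Runtime = 24 h × 14 = 336 h
Energy = 1.17 kW × 336 h = 393.12 kWh
Tier 1 (0–190 kWh): 190 × $0.13 = $24.7
Above 190 kWh: 203.12 × $0.16 = $32.4992
Bill = $57.20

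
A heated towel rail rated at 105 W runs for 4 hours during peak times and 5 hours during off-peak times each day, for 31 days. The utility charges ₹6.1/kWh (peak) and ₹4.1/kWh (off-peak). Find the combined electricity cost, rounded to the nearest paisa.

Peak energy = 0.105 kW × 4 h × 31 = 13.02 kWh
Off-peak energy = 0.105 kW × 5 h × 31 = 16.275 kWh
Cost = 13.02 × ₹6.1 + 16.275 × ₹4.1 = ₹79.422 + ₹66.7275 = ₹146.15

₹146.15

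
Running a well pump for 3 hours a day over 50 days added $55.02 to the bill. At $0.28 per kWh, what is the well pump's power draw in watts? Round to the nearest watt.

1310 W

Energy = $55.02 ÷ $0.28/kWh = 196.5 kWh
Runtime = 3 h/day × 50 days = 150 h
Power = 196.5 kWh ÷ 150 h = 1.31 kW = 1310 W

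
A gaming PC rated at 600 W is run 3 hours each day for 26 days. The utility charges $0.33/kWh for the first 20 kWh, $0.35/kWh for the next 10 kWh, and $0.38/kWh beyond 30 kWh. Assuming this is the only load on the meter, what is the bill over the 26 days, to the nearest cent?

$16.48

Runtime = 3 h/day × 26 days = 78 h
Energy = 0.6 kW × 78 h = 46.8 kWh
Tier 1 (0–20 kWh): 20 × $0.33 = $6.6
Tier 2 (20–30 kWh): 10 × $0.35 = $3.5
Above 30 kWh: 16.8 × $0.38 = $6.384
Bill = $16.48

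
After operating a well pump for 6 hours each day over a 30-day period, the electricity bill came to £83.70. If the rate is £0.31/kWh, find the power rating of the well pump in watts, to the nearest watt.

Energy = £83.70 ÷ £0.31/kWh = 270 kWh
Runtime = 6 h/day × 30 days = 180 h
Power = 270 kWh ÷ 180 h = 1.5 kW = 1500 W

1500 W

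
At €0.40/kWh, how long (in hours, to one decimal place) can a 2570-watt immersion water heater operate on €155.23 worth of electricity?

Energy available = €155.23 ÷ €0.40/kWh = 388.075 kWh
Hours = 388.075 kWh ÷ 2.57 kW = 151.0 h

151.0 h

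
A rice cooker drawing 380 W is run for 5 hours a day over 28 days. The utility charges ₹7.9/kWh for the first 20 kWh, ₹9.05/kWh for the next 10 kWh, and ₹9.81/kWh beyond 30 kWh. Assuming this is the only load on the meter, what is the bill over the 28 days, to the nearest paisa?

Runtime = 5 h/day × 28 days = 140 h
Energy = 0.38 kW × 140 h = 53.2 kWh
Tier 1 (0–20 kWh): 20 × ₹7.9 = ₹158
Tier 2 (20–30 kWh): 10 × ₹9.05 = ₹90.5
Above 30 kWh: 23.2 × ₹9.81 = ₹227.592
Bill = ₹476.09

₹476.09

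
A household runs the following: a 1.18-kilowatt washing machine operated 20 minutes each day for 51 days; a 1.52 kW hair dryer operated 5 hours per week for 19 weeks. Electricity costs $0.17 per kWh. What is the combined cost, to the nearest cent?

washing machine: Runtime = 20 min × 51 = 1020 min = 17 h
washing machine: 1.18 kW × 17 h = 20.06 kWh
hair dryer: Runtime = 5 h/week × 19 weeks = 95 h
hair dryer: 1.52 kW × 95 h = 144.4 kWh
Total energy = 164.46 kWh
Cost = 164.46 × $0.17 = $27.96

$27.96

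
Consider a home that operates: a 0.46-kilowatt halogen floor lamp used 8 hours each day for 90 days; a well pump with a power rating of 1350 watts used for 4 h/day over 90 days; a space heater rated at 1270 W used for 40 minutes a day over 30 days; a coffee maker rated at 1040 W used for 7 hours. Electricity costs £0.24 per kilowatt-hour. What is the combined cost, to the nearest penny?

£203.97

halogen floor lamp: Runtime = 8 h/day × 90 days = 720 h
halogen floor lamp: 0.46 kW × 720 h = 331.2 kWh
well pump: Runtime = 4 h/day × 90 days = 360 h
well pump: 1.35 kW × 360 h = 486 kWh
space heater: Runtime = 40 min × 30 = 1200 min = 20 h
space heater: 1.27 kW × 20 h = 25.4 kWh
coffee maker: 1.04 kW × 7 h = 7.28 kWh
Total energy = 849.88 kWh
Cost = 849.88 × £0.24 = £203.97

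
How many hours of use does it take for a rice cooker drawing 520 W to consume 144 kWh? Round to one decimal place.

Hours = 144 kWh ÷ 0.52 kW = 276.9 h

276.9 h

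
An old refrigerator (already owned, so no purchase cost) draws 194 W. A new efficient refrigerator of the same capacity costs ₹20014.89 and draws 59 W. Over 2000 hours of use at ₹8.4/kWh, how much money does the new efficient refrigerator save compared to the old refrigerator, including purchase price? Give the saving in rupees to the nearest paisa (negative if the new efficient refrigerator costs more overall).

old refrigerator: ₹0.00 + (194/1000) kW × 2000 h × ₹8.4 = ₹0.00 + ₹3259.2 = ₹3259.2
new efficient refrigerator: ₹20014.89 + (59/1000) kW × 2000 h × ₹8.4 = ₹20014.89 + ₹991.2 = ₹21006.09
Saving = ₹3259.2 − ₹21006.09 = −₹17746.89

-₹17746.89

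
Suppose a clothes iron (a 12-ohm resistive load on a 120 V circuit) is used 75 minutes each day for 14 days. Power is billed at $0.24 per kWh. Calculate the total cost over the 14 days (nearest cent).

Power = V²/R = 120²/12 = 1200 W = 1.2 kW
Runtime = 75 min × 14 = 1050 min = 17.5 h
Energy = 1.2 kW × 17.5 h = 21 kWh
Cost = 21 kWh × $0.24/kWh = $5.04

$5.04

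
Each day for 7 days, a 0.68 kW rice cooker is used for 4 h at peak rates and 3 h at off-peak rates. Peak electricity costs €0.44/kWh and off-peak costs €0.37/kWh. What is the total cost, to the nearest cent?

€13.66

Peak energy = 0.68 kW × 4 h × 7 = 19.04 kWh
Off-peak energy = 0.68 kW × 3 h × 7 = 14.28 kWh
Cost = 19.04 × €0.44 + 14.28 × €0.37 = €8.3776 + €5.2836 = €13.66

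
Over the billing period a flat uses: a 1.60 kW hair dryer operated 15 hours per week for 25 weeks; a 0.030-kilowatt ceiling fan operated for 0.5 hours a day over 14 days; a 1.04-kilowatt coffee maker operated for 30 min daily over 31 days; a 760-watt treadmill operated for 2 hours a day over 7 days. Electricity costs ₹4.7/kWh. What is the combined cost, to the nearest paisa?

₹2946.76

hair dryer: Runtime = 15 h/week × 25 weeks = 375 h
hair dryer: 1.6 kW × 375 h = 600 kWh
ceiling fan: Runtime = 0.5 h/day × 14 days = 7 h
ceiling fan: 0.03 kW × 7 h = 0.21 kWh
coffee maker: Runtime = 30 min × 31 = 930 min = 15.5 h
coffee maker: 1.04 kW × 15.5 h = 16.12 kWh
treadmill: Runtime = 2 h/day × 7 days = 14 h
treadmill: 0.76 kW × 14 h = 10.64 kWh
Total energy = 626.97 kWh
Cost = 626.97 × ₹4.7 = ₹2946.76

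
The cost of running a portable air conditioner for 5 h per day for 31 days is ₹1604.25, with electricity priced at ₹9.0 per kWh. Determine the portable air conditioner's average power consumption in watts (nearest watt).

Energy = ₹1604.25 ÷ ₹9.0/kWh = 178.25 kWh
Runtime = 5 h/day × 31 days = 155 h
Power = 178.25 kWh ÷ 155 h = 1.15 kW = 1150 W

1150 W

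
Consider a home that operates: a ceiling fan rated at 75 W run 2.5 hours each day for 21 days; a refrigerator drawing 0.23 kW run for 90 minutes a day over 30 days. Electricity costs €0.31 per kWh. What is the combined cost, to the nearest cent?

ceiling fan: Runtime = 2.5 h/day × 21 days = 52.5 h
ceiling fan: 0.075 kW × 52.5 h = 3.9375 kWh
refrigerator: Runtime = 90 min × 30 = 2700 min = 45 h
refrigerator: 0.23 kW × 45 h = 10.35 kWh
Total energy = 14.2875 kWh
Cost = 14.2875 × €0.31 = €4.43

€4.43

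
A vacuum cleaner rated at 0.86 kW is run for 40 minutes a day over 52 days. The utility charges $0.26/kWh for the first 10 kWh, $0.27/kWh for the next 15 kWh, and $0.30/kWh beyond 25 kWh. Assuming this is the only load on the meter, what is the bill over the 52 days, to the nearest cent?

$8.09

Runtime = 40 min × 52 = 2080 min = 34.666666… h
Energy = 0.86 kW × 34.666666… h = 29.813333… kWh
Tier 1 (0–10 kWh): 10 × $0.26 = $2.6
Tier 2 (10–25 kWh): 15 × $0.27 = $4.05
Above 25 kWh: 4.813333… × $0.30 = $1.444
Bill = $8.09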